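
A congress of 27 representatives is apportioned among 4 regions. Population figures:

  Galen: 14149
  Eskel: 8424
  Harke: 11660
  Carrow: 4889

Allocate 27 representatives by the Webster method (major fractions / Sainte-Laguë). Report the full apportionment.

Standard divisor 39122/27 ≈ 1448.963; standard quotas: Galen 9.765, Eskel 5.814, Harke 8.047, Carrow 3.374.
Rounding to the nearest integer gives Galen 10, Eskel 6, Harke 8, Carrow 3 — total 27, matching the house size, so no adjustment is needed.

Galen 10, Eskel 6, Harke 8, Carrow 3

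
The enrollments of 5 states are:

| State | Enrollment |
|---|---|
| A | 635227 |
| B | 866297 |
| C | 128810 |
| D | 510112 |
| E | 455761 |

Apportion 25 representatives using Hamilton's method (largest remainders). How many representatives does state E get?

Standard divisor: 2596207 ÷ 25 ≈ 103848.28.
Standard quotas: A 6.1169, B 8.3419, C 1.2404, D 4.9121, E 4.3887.
Lower quotas: A 6, B 8, C 1, D 4, E 4 (sum 23, leaving 2 seats).
Remainders in descending order: D 0.9121, E 0.3887, B 0.3419, C 0.2404, A 0.1169.
Largest remainders: D, E receive the extra seats.
E receives 5.

5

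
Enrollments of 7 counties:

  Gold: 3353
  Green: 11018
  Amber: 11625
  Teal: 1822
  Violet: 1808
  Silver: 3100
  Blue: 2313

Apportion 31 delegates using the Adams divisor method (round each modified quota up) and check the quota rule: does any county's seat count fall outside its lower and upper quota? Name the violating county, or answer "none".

Standard quotas: Gold 2.966, Green 9.748, Amber 10.285, Teal 1.612, Violet 1.600, Silver 2.743, Blue 2.046.
Adams allocation: Gold 3, Green 9, Amber 10, Teal 2, Violet 2, Silver 3, Blue 2.
Every allocation lies between the lower and upper quota.

none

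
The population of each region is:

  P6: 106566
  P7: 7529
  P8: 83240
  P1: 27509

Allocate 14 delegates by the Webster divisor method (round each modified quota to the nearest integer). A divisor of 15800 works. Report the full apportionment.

P6 7, P7 0, P8 5, P1 2

With modified divisor 15800: modified quotas P6 6.745, P7 0.477, P8 5.268, P1 1.741.
Rounding to the nearest integer: P6 7, P7 0, P8 5, P1 2 (total 14).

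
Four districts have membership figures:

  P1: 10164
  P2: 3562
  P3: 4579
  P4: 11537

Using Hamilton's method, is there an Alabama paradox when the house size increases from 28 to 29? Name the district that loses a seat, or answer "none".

At 28 seats: P1 10, P2 3, P3 4, P4 11.
At 29 seats: P1 10, P2 4, P3 4, P4 11.
No district's allocation decreased.

none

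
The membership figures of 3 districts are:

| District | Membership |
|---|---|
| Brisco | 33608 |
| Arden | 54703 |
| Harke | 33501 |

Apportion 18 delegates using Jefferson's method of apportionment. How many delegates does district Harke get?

Standard divisor 121812/18 ≈ 6767.333; standard quotas: Brisco 4.966, Arden 8.083, Harke 4.950.
Rounding down gives 4, 8, 4 = 16 seats, so the divisor must be adjusted.
With modified divisor 6400: modified quotas Brisco 5.251, Arden 8.547, Harke 5.235.
Rounding down: Brisco 5, Arden 8, Harke 5 (total 18).
Harke receives 5.

5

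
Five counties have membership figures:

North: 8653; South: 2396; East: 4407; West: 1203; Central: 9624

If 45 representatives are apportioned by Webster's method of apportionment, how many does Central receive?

16

Standard divisor 26283/45 ≈ 584.067; standard quotas: North 14.815, South 4.102, East 7.545, West 2.060, Central 16.478.
Rounding to the nearest integer gives North 15, South 4, East 8, West 2, Central 16 — total 45, matching the house size, so no adjustment is needed.
Central receives 16.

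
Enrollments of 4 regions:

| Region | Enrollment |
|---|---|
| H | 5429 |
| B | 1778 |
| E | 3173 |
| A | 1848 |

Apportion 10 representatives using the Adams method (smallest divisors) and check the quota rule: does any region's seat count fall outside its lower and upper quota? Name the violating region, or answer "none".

none

Standard quotas: H 4.440, B 1.454, E 2.595, A 1.511.
Adams allocation: H 4, B 2, E 2, A 2.
Every allocation lies between the lower and upper quota.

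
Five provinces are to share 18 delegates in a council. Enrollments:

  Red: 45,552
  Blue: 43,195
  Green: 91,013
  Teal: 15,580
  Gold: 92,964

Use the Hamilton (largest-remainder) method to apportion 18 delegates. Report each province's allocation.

Standard divisor: 288304 ÷ 18 ≈ 16016.889.
Standard quotas: Red 2.8440, Blue 2.6968, Green 5.6823, Teal 0.9727, Gold 5.8041.
Lower quotas: Red 2, Blue 2, Green 5, Teal 0, Gold 5 (sum 14, leaving 4 seats).
Remainders in descending order: Teal 0.9727, Red 0.8440, Gold 0.8041, Blue 0.6968, Green 0.6823.
The surplus seats go to Teal, Red, Gold, Blue.

Red 3; Blue 3; Green 5; Teal 1; Gold 6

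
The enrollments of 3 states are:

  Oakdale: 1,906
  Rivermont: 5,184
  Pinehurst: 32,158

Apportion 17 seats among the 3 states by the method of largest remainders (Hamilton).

The standard divisor is 39248/17 ≈ 2308.706.
Standard quotas: Oakdale 0.8256, Rivermont 2.2454, Pinehurst 13.9290.
Lower quotas: Oakdale 0, Rivermont 2, Pinehurst 13 (sum 15, leaving 2 seats).
Remainders in descending order: Pinehurst 0.9290, Oakdale 0.8256, Rivermont 0.2454.
Largest remainders: Pinehurst, Oakdale receive the extra seats.

Oakdale=1; Rivermont=2; Pinehurst=14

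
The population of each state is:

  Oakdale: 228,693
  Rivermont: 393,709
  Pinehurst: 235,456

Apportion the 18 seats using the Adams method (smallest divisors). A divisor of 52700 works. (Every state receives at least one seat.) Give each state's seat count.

With modified divisor 52700: modified quotas Oakdale 4.340, Rivermont 7.471, Pinehurst 4.468.
Rounding up: Oakdale 5, Rivermont 8, Pinehurst 5 (total 18).

Oakdale 5; Rivermont 8; Pinehurst 5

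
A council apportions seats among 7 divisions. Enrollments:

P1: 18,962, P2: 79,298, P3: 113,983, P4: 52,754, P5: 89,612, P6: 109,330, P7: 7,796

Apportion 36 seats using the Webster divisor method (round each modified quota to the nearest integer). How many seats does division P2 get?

Standard divisor 471735/36 ≈ 13103.75; standard quotas: P1 1.447, P2 6.052, P3 8.699, P4 4.026, P5 6.839, P6 8.343, P7 0.595.
Rounding to the nearest integer gives P1 1, P2 6, P3 9, P4 4, P5 7, P6 8, P7 1 — total 36, matching the house size, so no adjustment is needed.
P2 receives 6.

6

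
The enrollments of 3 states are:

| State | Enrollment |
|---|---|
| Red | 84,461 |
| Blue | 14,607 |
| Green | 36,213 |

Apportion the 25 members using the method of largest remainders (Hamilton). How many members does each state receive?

Red: 15, Blue: 3, Green: 7

Total 135281; standard divisor 135281/25 ≈ 5411.24.
Standard quotas: Red 15.6084, Blue 2.6994, Green 6.6922.
Lower quotas: Red 15, Blue 2, Green 6 (sum 23, leaving 2 seats).
Remainders in descending order: Blue 0.6994, Green 0.6922, Red 0.6084.
The surplus seats go to Blue, Green.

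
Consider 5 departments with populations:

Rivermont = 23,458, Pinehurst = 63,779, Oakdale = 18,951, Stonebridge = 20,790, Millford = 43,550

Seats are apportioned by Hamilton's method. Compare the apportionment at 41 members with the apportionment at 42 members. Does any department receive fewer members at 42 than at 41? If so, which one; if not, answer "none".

At 41 seats: Rivermont 6, Pinehurst 15, Oakdale 5, Stonebridge 5, Millford 10.
At 42 seats: Rivermont 6, Pinehurst 16, Oakdale 4, Stonebridge 5, Millford 11.
Oakdale drops from 5 to 4.

Oakdale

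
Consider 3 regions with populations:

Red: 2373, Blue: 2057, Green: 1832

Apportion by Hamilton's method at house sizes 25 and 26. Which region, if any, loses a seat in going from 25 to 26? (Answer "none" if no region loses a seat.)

At 25 seats: Red 10, Blue 8, Green 7.
At 26 seats: Red 10, Blue 8, Green 8.
No region's allocation decreased.

none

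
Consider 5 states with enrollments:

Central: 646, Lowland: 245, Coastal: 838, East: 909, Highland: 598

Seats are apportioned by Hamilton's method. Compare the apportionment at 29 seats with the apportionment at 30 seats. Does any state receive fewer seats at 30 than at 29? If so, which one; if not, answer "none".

At 29 seats: Central 6, Lowland 2, Coastal 8, East 8, Highland 5.
At 30 seats: Central 6, Lowland 2, Coastal 8, East 8, Highland 6.
No state's allocation decreased.

none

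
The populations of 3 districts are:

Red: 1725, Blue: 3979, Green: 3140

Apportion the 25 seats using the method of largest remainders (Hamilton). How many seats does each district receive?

Red 5, Blue 11, Green 9

Standard divisor: 8844 ÷ 25 ≈ 353.76.
Standard quotas: Red 4.876, Blue 11.248, Green 8.876.
Lower quotas: Red 4, Blue 11, Green 8 (sum 23, leaving 2 seats).
Remainders in descending order: Red 0.876, Green 0.876, Blue 0.248.
Largest remainders: Red, Green receive the extra seats.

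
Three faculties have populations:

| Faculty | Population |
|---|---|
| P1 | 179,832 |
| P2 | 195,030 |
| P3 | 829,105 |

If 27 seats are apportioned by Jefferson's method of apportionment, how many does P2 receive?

4

Standard divisor 1203967/27 ≈ 44591.37; standard quotas: P1 4.033, P2 4.374, P3 18.593.
Rounding down gives 4, 4, 18 = 26 seats, so the divisor must be adjusted.
With modified divisor 42500: modified quotas P1 4.231, P2 4.589, P3 19.508.
Rounding down: P1 4, P2 4, P3 19 (total 27).
P2 receives 4.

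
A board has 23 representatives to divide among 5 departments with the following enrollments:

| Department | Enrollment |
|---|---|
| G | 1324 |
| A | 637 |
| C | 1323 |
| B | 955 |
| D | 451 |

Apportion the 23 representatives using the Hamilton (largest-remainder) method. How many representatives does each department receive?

Total 4690; standard divisor 4690/23 ≈ 203.913.
Standard quotas: G 6.493, A 3.124, C 6.488, B 4.683, D 2.212.
Lower quotas: G 6, A 3, C 6, B 4, D 2 (sum 21, leaving 2 seats).
Remainders in descending order: B 0.683, G 0.493, C 0.488, D 0.212, A 0.124.
The surplus seats go to B, G.

G 7; A 3; C 6; B 5; D 2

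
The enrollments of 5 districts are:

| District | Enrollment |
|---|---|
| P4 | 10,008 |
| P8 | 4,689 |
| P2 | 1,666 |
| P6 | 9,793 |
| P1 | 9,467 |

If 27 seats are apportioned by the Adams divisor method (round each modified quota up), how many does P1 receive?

Standard divisor 35623/27 ≈ 1319.37; standard quotas: P4 7.585, P8 3.554, P2 1.263, P6 7.422, P1 7.175.
Rounding up gives 8, 4, 2, 8, 8 = 30 seats, so the divisor must be adjusted.
With modified divisor 1500: modified quotas P4 6.672, P8 3.126, P2 1.111, P6 6.529, P1 6.311.
Rounding up: P4 7, P8 4, P2 2, P6 7, P1 7 (total 27).
P1 receives 7.

7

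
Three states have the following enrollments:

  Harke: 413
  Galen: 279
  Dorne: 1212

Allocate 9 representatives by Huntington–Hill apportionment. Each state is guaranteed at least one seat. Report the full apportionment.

With divisor 209: modified quotas Harke 1.976, Galen 1.335, Dorne 5.799.
Geometric-mean thresholds: Harke √(1·2)=1.414, Galen √(1·2)=1.414, Dorne √(5·6)=5.477.
Each quota rounded against its threshold gives Harke 2, Galen 1, Dorne 6 (total 9).

Harke: 2, Galen: 1, Dorne: 6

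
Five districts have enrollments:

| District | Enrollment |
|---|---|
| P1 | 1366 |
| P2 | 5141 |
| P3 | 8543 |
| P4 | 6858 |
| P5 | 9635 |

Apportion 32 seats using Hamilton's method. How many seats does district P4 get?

The standard divisor is 31543/32 ≈ 985.719.
Standard quotas: P1 1.3858, P2 5.2155, P3 8.6668, P4 6.9574, P5 9.7746.
Lower quotas: P1 1, P2 5, P3 8, P4 6, P5 9 (sum 29, leaving 3 seats).
Remainders in descending order: P4 0.9574, P5 0.7746, P3 0.6668, P1 0.3858, P2 0.2155.
The surplus seats go to P4, P5, P3.
P4 receives 7.

7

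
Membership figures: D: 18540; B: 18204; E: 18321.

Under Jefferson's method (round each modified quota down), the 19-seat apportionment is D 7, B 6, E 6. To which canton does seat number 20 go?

E

Priority for the next seat is population ÷ (current seats + 1).
Priorities: D 2317.500, B 2600.571, E 2617.286.
Highest priority: E.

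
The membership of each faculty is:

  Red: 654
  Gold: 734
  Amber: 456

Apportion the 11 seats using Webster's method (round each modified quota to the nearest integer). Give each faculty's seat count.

Red 4, Gold 4, Amber 3

Standard divisor 1844/11 ≈ 167.636; standard quotas: Red 3.901, Gold 4.379, Amber 2.720.
Rounding to the nearest integer gives Red 4, Gold 4, Amber 3 — total 11, matching the house size, so no adjustment is needed.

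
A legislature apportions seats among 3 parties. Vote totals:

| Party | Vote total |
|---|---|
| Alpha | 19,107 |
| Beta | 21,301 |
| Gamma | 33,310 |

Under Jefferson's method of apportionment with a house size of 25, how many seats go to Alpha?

6

Standard divisor 73718/25 ≈ 2948.72; standard quotas: Alpha 6.480, Beta 7.224, Gamma 11.296.
Rounding down gives 6, 7, 11 = 24 seats, so the divisor must be adjusted.
With modified divisor 2750: modified quotas Alpha 6.948, Beta 7.746, Gamma 12.113.
Rounding down: Alpha 6, Beta 7, Gamma 12 (total 25).
Alpha receives 6.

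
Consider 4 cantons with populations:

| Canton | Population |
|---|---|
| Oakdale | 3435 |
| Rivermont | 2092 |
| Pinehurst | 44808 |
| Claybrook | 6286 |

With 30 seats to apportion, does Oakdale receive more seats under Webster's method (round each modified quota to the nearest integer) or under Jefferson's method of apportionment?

Webster: Oakdale 2, Rivermont 1, Pinehurst 24, Claybrook 3.
Jefferson: Oakdale 1, Rivermont 1, Pinehurst 25, Claybrook 3.
Oakdale gets 2 under Webster and 1 under Jefferson.

Webster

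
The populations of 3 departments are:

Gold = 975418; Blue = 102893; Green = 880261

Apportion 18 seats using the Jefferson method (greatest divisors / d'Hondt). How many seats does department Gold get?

9

Standard divisor 1958572/18 ≈ 108809.556; standard quotas: Gold 8.964, Blue 0.946, Green 8.090.
Rounding down gives 8, 0, 8 = 16 seats, so the divisor must be adjusted.
With modified divisor 100300: modified quotas Gold 9.725, Blue 1.026, Green 8.776.
Rounding down: Gold 9, Blue 1, Green 8 (total 18).
Gold receives 9.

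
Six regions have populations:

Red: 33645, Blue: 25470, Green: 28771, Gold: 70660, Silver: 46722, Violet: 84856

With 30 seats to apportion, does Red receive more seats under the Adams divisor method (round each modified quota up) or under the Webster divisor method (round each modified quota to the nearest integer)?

Adams: Red 4, Blue 3, Green 3, Gold 7, Silver 5, Violet 8.
Webster: Red 3, Blue 3, Green 3, Gold 7, Silver 5, Violet 9.
Red gets 4 under Adams and 3 under Webster.

Adams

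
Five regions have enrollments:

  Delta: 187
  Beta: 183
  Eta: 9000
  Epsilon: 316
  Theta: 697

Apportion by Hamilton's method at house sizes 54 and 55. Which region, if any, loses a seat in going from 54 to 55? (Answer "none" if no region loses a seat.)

Epsilon

At 54 seats: Delta 1, Beta 1, Eta 47, Epsilon 2, Theta 3.
At 55 seats: Delta 1, Beta 1, Eta 48, Epsilon 1, Theta 4.
Epsilon drops from 2 to 1.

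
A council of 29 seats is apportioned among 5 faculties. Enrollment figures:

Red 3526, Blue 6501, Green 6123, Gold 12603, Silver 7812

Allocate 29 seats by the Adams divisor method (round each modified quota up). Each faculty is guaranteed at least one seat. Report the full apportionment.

Red: 3, Blue: 5, Green: 5, Gold: 10, Silver: 6

Standard divisor 36565/29 ≈ 1260.862; standard quotas: Red 2.796, Blue 5.156, Green 4.856, Gold 9.996, Silver 6.196.
Rounding up gives 3, 6, 5, 10, 7 = 31 seats, so the divisor must be adjusted.
With modified divisor 1350: modified quotas Red 2.612, Blue 4.816, Green 4.536, Gold 9.336, Silver 5.787.
Rounding up: Red 3, Blue 5, Green 5, Gold 10, Silver 6 (total 29).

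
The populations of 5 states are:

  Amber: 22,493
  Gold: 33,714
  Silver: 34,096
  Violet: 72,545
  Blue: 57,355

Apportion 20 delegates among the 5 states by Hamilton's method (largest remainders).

Amber 2, Gold 3, Silver 3, Violet 7, Blue 5

Total 220203; standard divisor 220203/20 ≈ 11010.15.
Standard quotas: Amber 2.0429, Gold 3.0621, Silver 3.0968, Violet 6.5889, Blue 5.2093.
Lower quotas: Amber 2, Gold 3, Silver 3, Violet 6, Blue 5 (sum 19, leaving 1 seat).
Remainders in descending order: Violet 0.5889, Blue 0.2093, Silver 0.0968, Gold 0.0621, Amber 0.0429.
The surplus seat goes to Violet.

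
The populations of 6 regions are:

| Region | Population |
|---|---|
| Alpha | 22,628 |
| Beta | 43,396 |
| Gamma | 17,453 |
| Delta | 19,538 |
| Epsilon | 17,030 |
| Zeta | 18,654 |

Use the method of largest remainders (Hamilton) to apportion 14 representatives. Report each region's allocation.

Alpha 2; Beta 4; Gamma 2; Delta 2; Epsilon 2; Zeta 2

Total 138699; standard divisor 138699/14 ≈ 9907.071.
Standard quotas: Alpha 2.2840, Beta 4.3803, Gamma 1.7617, Delta 1.9721, Epsilon 1.7190, Zeta 1.8829.
Lower quotas: Alpha 2, Beta 4, Gamma 1, Delta 1, Epsilon 1, Zeta 1 (sum 10, leaving 4 seats).
Remainders in descending order: Delta 0.9721, Zeta 0.8829, Gamma 0.7617, Epsilon 0.7190, Beta 0.3803, Alpha 0.2840.
The surplus seats go to Delta, Zeta, Gamma, Epsilon.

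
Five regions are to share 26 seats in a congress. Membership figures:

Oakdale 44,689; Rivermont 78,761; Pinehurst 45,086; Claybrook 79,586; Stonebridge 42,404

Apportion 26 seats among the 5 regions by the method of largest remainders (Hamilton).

The standard divisor is 290526/26 ≈ 11174.077.
Standard quotas: Oakdale 3.9993, Rivermont 7.0485, Pinehurst 4.0349, Claybrook 7.1224, Stonebridge 3.7949.
Lower quotas: Oakdale 3, Rivermont 7, Pinehurst 4, Claybrook 7, Stonebridge 3 (sum 24, leaving 2 seats).
Remainders in descending order: Oakdale 0.9993, Stonebridge 0.7949, Claybrook 0.1224, Rivermont 0.0485, Pinehurst 0.0349.
Largest remainders: Oakdale, Stonebridge receive the extra seats.

Oakdale 4; Rivermont 7; Pinehurst 4; Claybrook 7; Stonebridge 4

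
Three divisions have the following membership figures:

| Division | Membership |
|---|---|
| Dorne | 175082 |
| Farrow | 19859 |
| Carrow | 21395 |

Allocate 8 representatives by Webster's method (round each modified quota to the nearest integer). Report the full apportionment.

Standard divisor 216336/8 ≈ 27042; standard quotas: Dorne 6.474, Farrow 0.734, Carrow 0.791.
Rounding to the nearest integer gives Dorne 6, Farrow 1, Carrow 1 — total 8, matching the house size, so no adjustment is needed.

Dorne 6, Farrow 1, Carrow 1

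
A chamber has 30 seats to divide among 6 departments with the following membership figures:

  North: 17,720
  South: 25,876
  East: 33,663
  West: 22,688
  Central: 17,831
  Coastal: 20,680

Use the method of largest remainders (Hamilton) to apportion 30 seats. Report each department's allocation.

North=4, South=6, East=7, West=5, Central=4, Coastal=4

Total 138458; standard divisor 138458/30 ≈ 4615.267.
Standard quotas: North 3.8394, South 5.6066, East 7.2938, West 4.9159, Central 3.8635, Coastal 4.4808.
Lower quotas: North 3, South 5, East 7, West 4, Central 3, Coastal 4 (sum 26, leaving 4 seats).
Remainders in descending order: West 0.9159, Central 0.8635, North 0.8394, South 0.6066, Coastal 0.4808, East 0.2938.
The surplus seats go to West, Central, North, South.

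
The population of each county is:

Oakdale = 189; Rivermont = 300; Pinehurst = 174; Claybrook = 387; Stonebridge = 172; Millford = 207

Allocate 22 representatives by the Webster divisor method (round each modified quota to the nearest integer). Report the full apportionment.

Oakdale 3, Rivermont 4, Pinehurst 3, Claybrook 6, Stonebridge 3, Millford 3

Standard divisor 1429/22 ≈ 64.955; standard quotas: Oakdale 2.910, Rivermont 4.619, Pinehurst 2.679, Claybrook 5.958, Stonebridge 2.648, Millford 3.187.
Rounding to the nearest integer gives 3, 5, 3, 6, 3, 3 = 23 seats, so the divisor must be adjusted.
With modified divisor 68: modified quotas Oakdale 2.779, Rivermont 4.412, Pinehurst 2.559, Claybrook 5.691, Stonebridge 2.529, Millford 3.044.
Rounding to the nearest integer: Oakdale 3, Rivermont 4, Pinehurst 3, Claybrook 6, Stonebridge 3, Millford 3 (total 22).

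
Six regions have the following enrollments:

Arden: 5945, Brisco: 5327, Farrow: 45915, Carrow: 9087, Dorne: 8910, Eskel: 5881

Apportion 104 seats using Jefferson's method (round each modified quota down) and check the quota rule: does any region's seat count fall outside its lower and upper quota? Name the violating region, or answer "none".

Standard quotas: Arden 7.627, Brisco 6.834, Farrow 58.905, Carrow 11.658, Dorne 11.431, Eskel 7.545.
Jefferson allocation: Arden 7, Brisco 7, Farrow 60, Carrow 12, Dorne 11, Eskel 7.
Farrow has quota 58.905 (lower 58, upper 59) but receives 60 — outside the quota interval.

Farrow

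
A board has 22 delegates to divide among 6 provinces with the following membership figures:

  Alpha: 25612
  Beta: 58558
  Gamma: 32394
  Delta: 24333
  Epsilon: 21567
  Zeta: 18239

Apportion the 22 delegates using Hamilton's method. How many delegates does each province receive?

Alpha: 3, Beta: 7, Gamma: 4, Delta: 3, Epsilon: 3, Zeta: 2

The standard divisor is 180703/22 ≈ 8213.773.
Standard quotas: Alpha 3.1182, Beta 7.1292, Gamma 3.9439, Delta 2.9625, Epsilon 2.6257, Zeta 2.2205.
Lower quotas: Alpha 3, Beta 7, Gamma 3, Delta 2, Epsilon 2, Zeta 2 (sum 19, leaving 3 seats).
Remainders in descending order: Delta 0.9625, Gamma 0.9439, Epsilon 0.6257, Zeta 0.2205, Beta 0.1292, Alpha 0.1182.
Largest remainders: Delta, Gamma, Epsilon receive the extra seats.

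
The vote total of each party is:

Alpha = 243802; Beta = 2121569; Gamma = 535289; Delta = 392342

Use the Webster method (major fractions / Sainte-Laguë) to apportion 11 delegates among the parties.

Alpha: 1, Beta: 7, Gamma: 2, Delta: 1

Standard divisor 3293002/11 ≈ 299363.818; standard quotas: Alpha 0.814, Beta 7.087, Gamma 1.788, Delta 1.311.
Rounding to the nearest integer gives Alpha 1, Beta 7, Gamma 2, Delta 1 — total 11, matching the house size, so no adjustment is needed.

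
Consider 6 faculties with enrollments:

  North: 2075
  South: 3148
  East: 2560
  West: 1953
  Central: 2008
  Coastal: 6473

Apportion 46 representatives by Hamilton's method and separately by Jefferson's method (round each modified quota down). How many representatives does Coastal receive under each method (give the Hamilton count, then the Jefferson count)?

Hamilton: North 5, South 8, East 7, West 5, Central 5, Coastal 16.
Jefferson: North 5, South 8, East 6, West 5, Central 5, Coastal 17.
Coastal gets 16 under Hamilton and 17 under Jefferson.

16 and 17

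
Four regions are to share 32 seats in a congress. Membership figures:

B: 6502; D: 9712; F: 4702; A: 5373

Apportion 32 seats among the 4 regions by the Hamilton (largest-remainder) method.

The standard divisor is 26289/32 ≈ 821.531.
Standard quotas: B 7.9145, D 11.8218, F 5.7235, A 6.5402.
Lower quotas: B 7, D 11, F 5, A 6 (sum 29, leaving 3 seats).
Remainders in descending order: B 0.9145, D 0.8218, F 0.7235, A 0.5402.
Largest remainders: B, D, F receive the extra seats.

B=8, D=12, F=6, A=6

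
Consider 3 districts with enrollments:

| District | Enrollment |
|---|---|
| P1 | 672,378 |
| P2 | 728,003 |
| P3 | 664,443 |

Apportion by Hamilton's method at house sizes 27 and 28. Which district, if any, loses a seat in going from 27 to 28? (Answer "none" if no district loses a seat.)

At 27 seats: P1 9, P2 9, P3 9.
At 28 seats: P1 9, P2 10, P3 9.
No district's allocation decreased.

none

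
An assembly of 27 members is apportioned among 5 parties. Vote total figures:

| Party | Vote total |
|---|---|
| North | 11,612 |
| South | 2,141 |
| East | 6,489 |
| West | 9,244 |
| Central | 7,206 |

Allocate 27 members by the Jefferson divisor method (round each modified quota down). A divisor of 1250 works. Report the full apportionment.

With modified divisor 1250: modified quotas North 9.290, South 1.713, East 5.191, West 7.395, Central 5.765.
Rounding down: North 9, South 1, East 5, West 7, Central 5 (total 27).

North 9, South 1, East 5, West 7, Central 5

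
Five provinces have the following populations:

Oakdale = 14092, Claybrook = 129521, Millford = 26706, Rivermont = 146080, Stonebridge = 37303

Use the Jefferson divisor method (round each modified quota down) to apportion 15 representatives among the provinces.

Standard divisor 353702/15 ≈ 23580.133; standard quotas: Oakdale 0.598, Claybrook 5.493, Millford 1.133, Rivermont 6.195, Stonebridge 1.582.
Rounding down gives 0, 5, 1, 6, 1 = 13 seats, so the divisor must be adjusted.
With modified divisor 19800: modified quotas Oakdale 0.712, Claybrook 6.541, Millford 1.349, Rivermont 7.378, Stonebridge 1.884.
Rounding down: Oakdale 0, Claybrook 6, Millford 1, Rivermont 7, Stonebridge 1 (total 15).

Oakdale=0, Claybrook=6, Millford=1, Rivermont=7, Stonebridge=1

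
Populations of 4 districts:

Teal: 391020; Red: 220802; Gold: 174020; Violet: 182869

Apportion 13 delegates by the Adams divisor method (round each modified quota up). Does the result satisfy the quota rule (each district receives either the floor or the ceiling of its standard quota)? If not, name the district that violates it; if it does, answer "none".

none

Standard quotas: Teal 5.247, Red 2.963, Gold 2.335, Violet 2.454.
Adams allocation: Teal 5, Red 3, Gold 2, Violet 3.
Every allocation lies between the lower and upper quota.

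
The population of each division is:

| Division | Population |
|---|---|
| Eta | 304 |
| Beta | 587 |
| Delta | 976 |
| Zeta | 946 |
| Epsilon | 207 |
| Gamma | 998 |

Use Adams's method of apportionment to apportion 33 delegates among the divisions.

Standard divisor 4018/33 ≈ 121.758; standard quotas: Eta 2.497, Beta 4.821, Delta 8.016, Zeta 7.770, Epsilon 1.700, Gamma 8.197.
Rounding up gives 3, 5, 9, 8, 2, 9 = 36 seats, so the divisor must be adjusted.
With modified divisor 137: modified quotas Eta 2.219, Beta 4.285, Delta 7.124, Zeta 6.905, Epsilon 1.511, Gamma 7.285.
Rounding up: Eta 3, Beta 5, Delta 8, Zeta 7, Epsilon 2, Gamma 8 (total 33).

Eta 3, Beta 5, Delta 8, Zeta 7, Epsilon 2, Gamma 8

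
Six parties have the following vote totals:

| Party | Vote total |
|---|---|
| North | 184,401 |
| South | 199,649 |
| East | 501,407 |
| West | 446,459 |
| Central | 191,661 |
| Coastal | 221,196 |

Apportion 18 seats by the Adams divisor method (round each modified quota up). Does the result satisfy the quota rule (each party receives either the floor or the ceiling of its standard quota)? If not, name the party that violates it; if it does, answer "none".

none

Standard quotas: North 1.902, South 2.060, East 5.173, West 4.606, Central 1.977, Coastal 2.282.
Adams allocation: North 2, South 2, East 5, West 5, Central 2, Coastal 2.
Every allocation lies between the lower and upper quota.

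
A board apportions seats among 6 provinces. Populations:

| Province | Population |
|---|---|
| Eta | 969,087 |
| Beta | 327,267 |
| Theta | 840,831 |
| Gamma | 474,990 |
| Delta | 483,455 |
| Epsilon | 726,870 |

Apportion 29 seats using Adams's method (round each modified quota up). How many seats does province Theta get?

6

Standard divisor 3822500/29 ≈ 131810.345; standard quotas: Eta 7.352, Beta 2.483, Theta 6.379, Gamma 3.604, Delta 3.668, Epsilon 5.515.
Rounding up gives 8, 3, 7, 4, 4, 6 = 32 seats, so the divisor must be adjusted.
With modified divisor 151900: modified quotas Eta 6.380, Beta 2.154, Theta 5.535, Gamma 3.127, Delta 3.183, Epsilon 4.785.
Rounding up: Eta 7, Beta 3, Theta 6, Gamma 4, Delta 4, Epsilon 5 (total 29).
Theta receives 6.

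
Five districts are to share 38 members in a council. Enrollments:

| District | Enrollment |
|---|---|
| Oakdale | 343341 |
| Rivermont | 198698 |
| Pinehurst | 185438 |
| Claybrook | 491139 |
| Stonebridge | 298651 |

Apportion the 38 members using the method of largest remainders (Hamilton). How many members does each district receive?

Oakdale=9, Rivermont=5, Pinehurst=5, Claybrook=12, Stonebridge=7

Standard divisor: 1517267 ÷ 38 ≈ 39928.079.
Standard quotas: Oakdale 8.5990, Rivermont 4.9764, Pinehurst 4.6443, Claybrook 12.3006, Stonebridge 7.4797.
Lower quotas: Oakdale 8, Rivermont 4, Pinehurst 4, Claybrook 12, Stonebridge 7 (sum 35, leaving 3 seats).
Remainders in descending order: Rivermont 0.9764, Pinehurst 0.6443, Oakdale 0.5990, Stonebridge 0.4797, Claybrook 0.3006.
Largest remainders: Rivermont, Pinehurst, Oakdale receive the extra seats.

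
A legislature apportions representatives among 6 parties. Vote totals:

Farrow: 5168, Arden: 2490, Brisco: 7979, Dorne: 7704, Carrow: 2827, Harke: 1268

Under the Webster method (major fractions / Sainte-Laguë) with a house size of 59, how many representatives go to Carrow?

Standard divisor 27436/59 ≈ 465.017; standard quotas: Farrow 11.114, Arden 5.355, Brisco 17.159, Dorne 16.567, Carrow 6.079, Harke 2.727.
Rounding to the nearest integer gives Farrow 11, Arden 5, Brisco 17, Dorne 17, Carrow 6, Harke 3 — total 59, matching the house size, so no adjustment is needed.
Carrow receives 6.

6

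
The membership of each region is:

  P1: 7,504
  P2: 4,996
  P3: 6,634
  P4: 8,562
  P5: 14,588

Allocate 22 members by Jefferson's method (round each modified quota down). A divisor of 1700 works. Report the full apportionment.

P1 4, P2 2, P3 3, P4 5, P5 8

With modified divisor 1700: modified quotas P1 4.414, P2 2.939, P3 3.902, P4 5.036, P5 8.581.
Rounding down: P1 4, P2 2, P3 3, P4 5, P5 8 (total 22).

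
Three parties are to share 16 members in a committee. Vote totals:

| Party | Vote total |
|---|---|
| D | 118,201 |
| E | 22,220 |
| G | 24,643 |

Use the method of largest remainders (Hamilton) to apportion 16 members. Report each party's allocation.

The standard divisor is 165064/16 ≈ 10316.5.
Standard quotas: D 11.4575, E 2.1538, G 2.3887.
Lower quotas: D 11, E 2, G 2 (sum 15, leaving 1 seat).
Remainders in descending order: D 0.4575, G 0.3887, E 0.1538.
Largest remainder: D receives the extra seat.

D: 12, E: 2, G: 2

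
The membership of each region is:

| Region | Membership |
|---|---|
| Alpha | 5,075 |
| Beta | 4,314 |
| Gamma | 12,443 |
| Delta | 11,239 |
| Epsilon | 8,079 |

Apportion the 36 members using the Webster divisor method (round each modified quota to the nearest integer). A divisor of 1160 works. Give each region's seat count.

Alpha 4; Beta 4; Gamma 11; Delta 10; Epsilon 7

With modified divisor 1160: modified quotas Alpha 4.375, Beta 3.719, Gamma 10.727, Delta 9.689, Epsilon 6.965.
Rounding to the nearest integer: Alpha 4, Beta 4, Gamma 11, Delta 10, Epsilon 7 (total 36).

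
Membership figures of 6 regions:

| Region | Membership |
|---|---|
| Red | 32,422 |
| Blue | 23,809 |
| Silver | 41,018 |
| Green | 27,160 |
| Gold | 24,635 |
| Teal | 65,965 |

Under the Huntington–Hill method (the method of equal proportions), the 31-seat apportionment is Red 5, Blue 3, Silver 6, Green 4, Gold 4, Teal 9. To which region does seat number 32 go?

Teal

Priority for the next seat is population ÷ (√(s·(s+1))).
Priorities: Red 5919.420, Blue 6873.066, Silver 6329.215, Green 6073.161, Gold 5508.553, Teal 6953.322.
Highest priority: Teal.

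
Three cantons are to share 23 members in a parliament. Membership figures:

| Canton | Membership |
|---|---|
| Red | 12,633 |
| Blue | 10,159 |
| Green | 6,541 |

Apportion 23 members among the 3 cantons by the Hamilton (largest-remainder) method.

Red: 10; Blue: 8; Green: 5

The standard divisor is 29333/23 ≈ 1275.348.
Standard quotas: Red 9.9055, Blue 7.9657, Green 5.1288.
Lower quotas: Red 9, Blue 7, Green 5 (sum 21, leaving 2 seats).
Remainders in descending order: Blue 0.9657, Red 0.9055, Green 0.1288.
The surplus seats go to Blue, Red.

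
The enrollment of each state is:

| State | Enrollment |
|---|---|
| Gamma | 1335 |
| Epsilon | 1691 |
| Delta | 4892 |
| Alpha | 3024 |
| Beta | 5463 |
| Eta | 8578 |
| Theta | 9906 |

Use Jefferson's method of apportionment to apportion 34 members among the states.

Standard divisor 34889/34 ≈ 1026.147; standard quotas: Gamma 1.301, Epsilon 1.648, Delta 4.767, Alpha 2.947, Beta 5.324, Eta 8.359, Theta 9.654.
Rounding down gives 1, 1, 4, 2, 5, 8, 9 = 30 seats, so the divisor must be adjusted.
With modified divisor 930: modified quotas Gamma 1.435, Epsilon 1.818, Delta 5.260, Alpha 3.252, Beta 5.874, Eta 9.224, Theta 10.652.
Rounding down: Gamma 1, Epsilon 1, Delta 5, Alpha 3, Beta 5, Eta 9, Theta 10 (total 34).

Gamma: 1, Epsilon: 1, Delta: 5, Alpha: 3, Beta: 5, Eta: 9, Theta: 10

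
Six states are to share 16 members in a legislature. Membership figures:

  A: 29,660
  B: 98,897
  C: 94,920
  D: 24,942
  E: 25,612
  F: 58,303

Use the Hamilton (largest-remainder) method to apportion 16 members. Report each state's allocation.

Total 332334; standard divisor 332334/16 ≈ 20770.875.
Standard quotas: A 1.4280, B 4.7613, C 4.5699, D 1.2008, E 1.2331, F 2.8070.
Lower quotas: A 1, B 4, C 4, D 1, E 1, F 2 (sum 13, leaving 3 seats).
Remainders in descending order: F 0.8070, B 0.7613, C 0.5699, A 0.4280, E 0.2331, D 0.2008.
Largest remainders: F, B, C receive the extra seats.

A 1, B 5, C 5, D 1, E 1, F 3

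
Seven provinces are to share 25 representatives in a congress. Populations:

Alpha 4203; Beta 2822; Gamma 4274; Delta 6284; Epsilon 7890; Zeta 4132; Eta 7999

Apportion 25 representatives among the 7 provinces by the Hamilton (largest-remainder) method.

Standard divisor: 37604 ÷ 25 ≈ 1504.16.
Standard quotas: Alpha 2.7943, Beta 1.8761, Gamma 2.8415, Delta 4.1777, Epsilon 5.2455, Zeta 2.7470, Eta 5.3179.
Lower quotas: Alpha 2, Beta 1, Gamma 2, Delta 4, Epsilon 5, Zeta 2, Eta 5 (sum 21, leaving 4 seats).
Remainders in descending order: Beta 0.8761, Gamma 0.8415, Alpha 0.7943, Zeta 0.7470, Eta 0.3179, Epsilon 0.2455, Delta 0.1777.
Largest remainders: Beta, Gamma, Alpha, Zeta receive the extra seats.

Alpha 3; Beta 2; Gamma 3; Delta 4; Epsilon 5; Zeta 3; Eta 5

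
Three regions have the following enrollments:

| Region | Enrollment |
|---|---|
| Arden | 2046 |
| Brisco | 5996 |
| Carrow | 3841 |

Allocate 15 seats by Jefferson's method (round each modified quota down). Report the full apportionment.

Standard divisor 11883/15 ≈ 792.2; standard quotas: Arden 2.583, Brisco 7.569, Carrow 4.849.
Rounding down gives 2, 7, 4 = 13 seats, so the divisor must be adjusted.
With modified divisor 700: modified quotas Arden 2.923, Brisco 8.566, Carrow 5.487.
Rounding down: Arden 2, Brisco 8, Carrow 5 (total 15).

Arden 2; Brisco 8; Carrow 5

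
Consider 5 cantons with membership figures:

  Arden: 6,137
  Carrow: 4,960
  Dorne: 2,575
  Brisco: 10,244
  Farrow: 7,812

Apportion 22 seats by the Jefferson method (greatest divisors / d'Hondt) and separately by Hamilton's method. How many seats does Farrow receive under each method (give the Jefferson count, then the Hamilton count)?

6 and 5

Jefferson: Arden 4, Carrow 3, Dorne 2, Brisco 7, Farrow 6.
Hamilton: Arden 4, Carrow 4, Dorne 2, Brisco 7, Farrow 5.
Farrow gets 6 under Jefferson and 5 under Hamilton.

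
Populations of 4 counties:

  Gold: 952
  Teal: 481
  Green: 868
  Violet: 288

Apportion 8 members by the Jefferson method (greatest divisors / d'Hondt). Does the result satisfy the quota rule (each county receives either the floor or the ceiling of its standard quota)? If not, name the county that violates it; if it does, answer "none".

Standard quotas: Gold 2.942, Teal 1.486, Green 2.682, Violet 0.890.
Jefferson allocation: Gold 3, Teal 1, Green 3, Violet 1.
Every allocation lies between the lower and upper quota.

none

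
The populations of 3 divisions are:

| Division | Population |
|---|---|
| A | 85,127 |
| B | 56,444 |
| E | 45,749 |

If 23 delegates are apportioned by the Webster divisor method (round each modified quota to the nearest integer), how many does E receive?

6

Standard divisor 187320/23 ≈ 8144.348; standard quotas: A 10.452, B 6.930, E 5.617.
Rounding to the nearest integer gives A 10, B 7, E 6 — total 23, matching the house size, so no adjustment is needed.
E receives 6.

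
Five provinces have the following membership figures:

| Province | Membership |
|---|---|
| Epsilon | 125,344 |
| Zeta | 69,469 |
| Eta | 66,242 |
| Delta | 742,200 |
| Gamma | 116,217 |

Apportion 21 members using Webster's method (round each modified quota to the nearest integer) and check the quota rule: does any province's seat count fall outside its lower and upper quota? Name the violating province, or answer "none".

Delta

Standard quotas: Epsilon 2.351, Zeta 1.303, Eta 1.243, Delta 13.923, Gamma 2.180.
Webster allocation: Epsilon 2, Zeta 1, Eta 1, Delta 15, Gamma 2.
Delta has quota 13.923 (lower 13, upper 14) but receives 15 — outside the quota interval.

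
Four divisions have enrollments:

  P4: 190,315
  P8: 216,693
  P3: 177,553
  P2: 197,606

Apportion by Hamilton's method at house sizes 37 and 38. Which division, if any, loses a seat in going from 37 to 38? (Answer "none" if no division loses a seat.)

At 37 seats: P4 9, P8 10, P3 9, P2 9.
At 38 seats: P4 9, P8 10, P3 9, P2 10.
No division's allocation decreased.

none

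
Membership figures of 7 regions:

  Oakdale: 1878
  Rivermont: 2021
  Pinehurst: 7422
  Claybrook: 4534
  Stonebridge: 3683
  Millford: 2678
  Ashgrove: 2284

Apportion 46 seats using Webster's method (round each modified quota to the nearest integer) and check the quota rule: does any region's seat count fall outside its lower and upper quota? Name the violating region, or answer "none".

Standard quotas: Oakdale 3.526, Rivermont 3.795, Pinehurst 13.935, Claybrook 8.513, Stonebridge 6.915, Millford 5.028, Ashgrove 4.288.
Webster allocation: Oakdale 4, Rivermont 4, Pinehurst 14, Claybrook 8, Stonebridge 7, Millford 5, Ashgrove 4.
Every allocation lies between the lower and upper quota.

none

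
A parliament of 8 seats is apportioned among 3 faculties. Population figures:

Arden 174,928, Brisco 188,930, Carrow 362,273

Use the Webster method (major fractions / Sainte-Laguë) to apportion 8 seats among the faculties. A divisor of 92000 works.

Arden: 2, Brisco: 2, Carrow: 4

With modified divisor 92000: modified quotas Arden 1.901, Brisco 2.054, Carrow 3.938.
Rounding to the nearest integer: Arden 2, Brisco 2, Carrow 4 (total 8).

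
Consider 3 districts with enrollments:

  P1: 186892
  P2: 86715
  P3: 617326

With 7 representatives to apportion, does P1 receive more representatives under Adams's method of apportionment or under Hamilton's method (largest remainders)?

Adams

Adams: P1 2, P2 1, P3 4.
Hamilton: P1 1, P2 1, P3 5.
P1 gets 2 under Adams and 1 under Hamilton.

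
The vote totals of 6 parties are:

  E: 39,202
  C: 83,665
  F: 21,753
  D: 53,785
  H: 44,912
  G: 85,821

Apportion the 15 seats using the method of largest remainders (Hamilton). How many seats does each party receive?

E 2, C 4, F 1, D 2, H 2, G 4

The standard divisor is 329138/15 ≈ 21942.533.
Standard quotas: E 1.7866, C 3.8129, F 0.9914, D 2.4512, H 2.0468, G 3.9112.
Lower quotas: E 1, C 3, F 0, D 2, H 2, G 3 (sum 11, leaving 4 seats).
Remainders in descending order: F 0.9914, G 0.9112, C 0.8129, E 0.7866, D 0.4512, H 0.0468.
The surplus seats go to F, G, C, E.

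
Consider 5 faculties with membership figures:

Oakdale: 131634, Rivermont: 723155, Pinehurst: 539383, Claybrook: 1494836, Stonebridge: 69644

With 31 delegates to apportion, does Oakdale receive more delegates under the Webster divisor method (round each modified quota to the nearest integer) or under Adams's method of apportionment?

Adams

Webster: Oakdale 1, Rivermont 7, Pinehurst 6, Claybrook 16, Stonebridge 1.
Adams: Oakdale 2, Rivermont 7, Pinehurst 6, Claybrook 15, Stonebridge 1.
Oakdale gets 1 under Webster and 2 under Adams.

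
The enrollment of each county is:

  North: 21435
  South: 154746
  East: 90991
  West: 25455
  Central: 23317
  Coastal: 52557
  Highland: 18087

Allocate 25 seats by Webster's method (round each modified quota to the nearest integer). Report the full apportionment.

North: 1, South: 10, East: 6, West: 2, Central: 2, Coastal: 3, Highland: 1

Standard divisor 386588/25 ≈ 15463.52; standard quotas: North 1.386, South 10.007, East 5.884, West 1.646, Central 1.508, Coastal 3.399, Highland 1.170.
Rounding to the nearest integer gives North 1, South 10, East 6, West 2, Central 2, Coastal 3, Highland 1 — total 25, matching the house size, so no adjustment is needed.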